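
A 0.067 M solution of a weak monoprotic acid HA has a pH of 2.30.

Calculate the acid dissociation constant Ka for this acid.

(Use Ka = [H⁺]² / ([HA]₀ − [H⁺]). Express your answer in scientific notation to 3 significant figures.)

[H⁺] = 10^(−pH) = 10^(−2.30) = 5.012e-03 M. For HA ⇌ H⁺ + A⁻, Ka = [H⁺][A⁻]/[HA] = [H⁺]² / ([HA]₀ − [H⁺]) = (5.012e-03)² / (0.067 − 5.012e-03) = 4.05e-04.

K_a = 4.05e-04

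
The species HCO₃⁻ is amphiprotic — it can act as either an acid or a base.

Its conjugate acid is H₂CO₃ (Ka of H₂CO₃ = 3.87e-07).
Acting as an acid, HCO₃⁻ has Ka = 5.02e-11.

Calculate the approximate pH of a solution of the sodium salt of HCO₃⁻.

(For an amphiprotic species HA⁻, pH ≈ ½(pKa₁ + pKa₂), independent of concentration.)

pKa₁ = -log(3.87e-07) = 6.41; pKa₂ = -log(5.02e-11) = 10.30. For an amphiprotic species, pH ≈ ½(pKa₁ + pKa₂) = ½(6.41 + 10.30) = 8.36.

pH = 8.36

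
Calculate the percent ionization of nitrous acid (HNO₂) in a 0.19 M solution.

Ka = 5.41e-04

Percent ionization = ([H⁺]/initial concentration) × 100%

Using Ka equilibrium: x² + Ka×x - Ka×C = 0. Solving: [H⁺] = 9.8716e-03. Percent = (9.8716e-03/0.19) × 100

Percent ionization = 5.2%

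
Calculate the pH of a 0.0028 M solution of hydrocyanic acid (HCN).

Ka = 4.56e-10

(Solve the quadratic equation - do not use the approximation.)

x² + Ka×x - Ka×C = 0. Using quadratic formula: [H⁺] = 1.1297e-06

pH = 5.95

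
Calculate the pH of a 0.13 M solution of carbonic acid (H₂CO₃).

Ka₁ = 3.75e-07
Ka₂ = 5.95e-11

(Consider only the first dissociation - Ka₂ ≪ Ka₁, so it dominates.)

First dissociation dominates. From Ka₁ = [H⁺][HA⁻]/[H₂A], x² + Ka₁·x − Ka₁·C = 0 with C = 0.13 M and Ka₁ = 3.75e-07. Solving: [H⁺] = (−Ka₁ + √(Ka₁² + 4·Ka₁·C)) / 2 = 2.2061e-04 M. pH = -log(2.2061e-04) = 3.66.

pH = 3.66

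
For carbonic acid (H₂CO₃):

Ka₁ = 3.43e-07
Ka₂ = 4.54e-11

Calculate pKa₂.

pKa₂ = -log(Ka₂) = -log(4.54e-11) = 10.34.

pK_{a2} = 10.34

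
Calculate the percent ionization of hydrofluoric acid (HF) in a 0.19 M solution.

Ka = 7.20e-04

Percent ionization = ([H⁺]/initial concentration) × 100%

Using Ka equilibrium: x² + Ka×x - Ka×C = 0. Solving: [H⁺] = 1.1342e-02. Percent = (1.1342e-02/0.19) × 100

Percent ionization = 5.97%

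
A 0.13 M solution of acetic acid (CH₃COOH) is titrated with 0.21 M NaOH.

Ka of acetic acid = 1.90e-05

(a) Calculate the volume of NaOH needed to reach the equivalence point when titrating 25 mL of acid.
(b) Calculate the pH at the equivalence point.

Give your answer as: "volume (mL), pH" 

moles acid = 0.13 × 25/1000 = 0.00325 mol; V_base = moles/0.21 × 1000 = 15.5 mL. At equivalence only the conjugate base is present: [A⁻] = 0.00325/0.040 = 8.0294e-02 M. Kb = Kw/Ka = 5.26e-10; [OH⁻] = √(Kb × [A⁻]) = 6.5008e-06; pOH = 5.19; pH = 14 - pOH = 8.81.

V = 15.5 mL, pH = 8.81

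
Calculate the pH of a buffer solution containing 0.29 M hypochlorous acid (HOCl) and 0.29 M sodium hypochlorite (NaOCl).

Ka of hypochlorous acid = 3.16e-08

pKa = -log(3.16e-08) = 7.50. pH = pKa + log([A⁻]/[HA]) = 7.50 + log(0.29/0.29)

pH = 7.50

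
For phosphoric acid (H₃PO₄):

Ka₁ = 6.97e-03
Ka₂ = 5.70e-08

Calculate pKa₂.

pKa₂ = -log(Ka₂) = -log(5.70e-08) = 7.24.

pK_{a2} = 7.24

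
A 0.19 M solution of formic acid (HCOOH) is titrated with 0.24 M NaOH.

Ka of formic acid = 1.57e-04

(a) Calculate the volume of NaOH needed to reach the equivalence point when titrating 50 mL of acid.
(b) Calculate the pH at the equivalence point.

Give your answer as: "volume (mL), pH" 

moles acid = 0.19 × 50/1000 = 0.0095 mol; V_base = moles/0.24 × 1000 = 39.6 mL. At equivalence only the conjugate base is present: [A⁻] = 0.0095/0.090 = 1.0605e-01 M. Kb = Kw/Ka = 6.37e-11; [OH⁻] = √(Kb × [A⁻]) = 2.5990e-06; pOH = 5.59; pH = 14 - pOH = 8.41.

V = 39.6 mL, pH = 8.41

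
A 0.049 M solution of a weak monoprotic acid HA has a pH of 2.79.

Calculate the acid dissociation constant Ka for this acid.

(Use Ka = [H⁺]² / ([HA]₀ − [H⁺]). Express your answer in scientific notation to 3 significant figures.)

[H⁺] = 10^(−pH) = 10^(−2.79) = 1.622e-03 M. For HA ⇌ H⁺ + A⁻, Ka = [H⁺][A⁻]/[HA] = [H⁺]² / ([HA]₀ − [H⁺]) = (1.622e-03)² / (0.049 − 1.622e-03) = 5.55e-05.

K_a = 5.55e-05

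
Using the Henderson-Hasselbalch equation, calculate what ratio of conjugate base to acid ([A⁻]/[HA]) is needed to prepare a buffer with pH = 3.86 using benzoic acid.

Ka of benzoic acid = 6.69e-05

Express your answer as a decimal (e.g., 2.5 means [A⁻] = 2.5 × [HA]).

pKa = -log(6.69e-05) = 4.1746. pH = pKa + log([A⁻]/[HA]), so log([A⁻]/[HA]) = pH − pKa = 3.86 − 4.1746 = -0.3146. [A⁻]/[HA] = 10^(-0.3146) = 0.485

[A⁻]/[HA] = 0.485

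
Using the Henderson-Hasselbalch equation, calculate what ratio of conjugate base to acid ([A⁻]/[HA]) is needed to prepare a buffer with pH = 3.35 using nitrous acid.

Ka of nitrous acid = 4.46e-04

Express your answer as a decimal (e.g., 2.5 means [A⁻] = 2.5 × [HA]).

pKa = -log(4.46e-04) = 3.3507. pH = pKa + log([A⁻]/[HA]), so log([A⁻]/[HA]) = pH − pKa = 3.35 − 3.3507 = -0.0007. [A⁻]/[HA] = 10^(-0.0007) = 0.998

[A⁻]/[HA] = 0.998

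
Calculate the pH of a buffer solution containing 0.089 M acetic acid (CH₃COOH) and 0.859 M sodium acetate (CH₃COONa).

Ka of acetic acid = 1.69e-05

pKa = -log(1.69e-05) = 4.77. pH = pKa + log([A⁻]/[HA]) = 4.77 + log(0.859/0.089)

pH = 5.76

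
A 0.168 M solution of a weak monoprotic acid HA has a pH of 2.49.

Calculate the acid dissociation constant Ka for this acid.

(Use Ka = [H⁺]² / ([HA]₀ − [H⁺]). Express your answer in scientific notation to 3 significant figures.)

[H⁺] = 10^(−pH) = 10^(−2.49) = 3.236e-03 M. For HA ⇌ H⁺ + A⁻, Ka = [H⁺][A⁻]/[HA] = [H⁺]² / ([HA]₀ − [H⁺]) = (3.236e-03)² / (0.168 − 3.236e-03) = 6.36e-05.

K_a = 6.36e-05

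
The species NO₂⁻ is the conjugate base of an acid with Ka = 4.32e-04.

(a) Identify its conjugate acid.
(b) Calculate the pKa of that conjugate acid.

(a) The conjugate acid is formed by adding one H⁺ to NO₂⁻, giving HNO₂. (b) pKa = -log(Ka) = -log(4.32e-04) = 3.36.

Conjugate acid: HNO₂; pK_a = 3.36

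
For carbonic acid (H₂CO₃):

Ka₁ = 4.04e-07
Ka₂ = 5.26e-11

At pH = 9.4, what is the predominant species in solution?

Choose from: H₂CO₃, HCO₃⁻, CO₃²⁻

pKa₁ = 6.39, pKa₂ = 10.28. For a polyprotic acid the predominant species crosses at each pKa: below pKa_n the protonated form dominates, above it the deprotonated form does. At pH = 9.4, the predominant species is HCO₃⁻.

HCO₃⁻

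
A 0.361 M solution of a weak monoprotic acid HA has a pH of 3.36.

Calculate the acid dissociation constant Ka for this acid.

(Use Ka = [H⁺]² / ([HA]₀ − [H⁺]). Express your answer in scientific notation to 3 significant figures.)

[H⁺] = 10^(−pH) = 10^(−3.36) = 4.365e-04 M. For HA ⇌ H⁺ + A⁻, Ka = [H⁺][A⁻]/[HA] = [H⁺]² / ([HA]₀ − [H⁺]) = (4.365e-04)² / (0.361 − 4.365e-04) = 5.28e-07.

K_a = 5.28e-07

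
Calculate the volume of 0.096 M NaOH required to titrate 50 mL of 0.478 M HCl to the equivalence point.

At equivalence: moles acid = moles base. moles HCl = 0.478 × 50/1000 = 0.0239 mol. V_base = moles / 0.096 × 1000 = 249.0 mL.

V_{base} = 249.0 mL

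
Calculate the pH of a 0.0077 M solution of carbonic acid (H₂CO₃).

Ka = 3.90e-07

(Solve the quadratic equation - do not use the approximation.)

x² + Ka×x - Ka×C = 0. Using quadratic formula: [H⁺] = 5.4605e-05

pH = 4.26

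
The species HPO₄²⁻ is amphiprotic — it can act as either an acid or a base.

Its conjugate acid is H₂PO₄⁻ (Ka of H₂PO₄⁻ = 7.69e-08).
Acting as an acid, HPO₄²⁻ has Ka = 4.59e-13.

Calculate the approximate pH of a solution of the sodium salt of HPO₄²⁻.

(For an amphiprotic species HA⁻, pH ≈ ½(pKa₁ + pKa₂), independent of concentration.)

pKa₁ = -log(7.69e-08) = 7.11; pKa₂ = -log(4.59e-13) = 12.34. For an amphiprotic species, pH ≈ ½(pKa₁ + pKa₂) = ½(7.11 + 12.34) = 9.73.

pH = 9.73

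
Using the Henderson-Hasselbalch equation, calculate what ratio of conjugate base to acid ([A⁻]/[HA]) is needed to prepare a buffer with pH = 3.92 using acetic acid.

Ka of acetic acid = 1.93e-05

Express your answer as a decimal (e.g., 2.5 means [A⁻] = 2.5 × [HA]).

pKa = -log(1.93e-05) = 4.7144. pH = pKa + log([A⁻]/[HA]), so log([A⁻]/[HA]) = pH − pKa = 3.92 − 4.7144 = -0.7944. [A⁻]/[HA] = 10^(-0.7944) = 0.161

[A⁻]/[HA] = 0.161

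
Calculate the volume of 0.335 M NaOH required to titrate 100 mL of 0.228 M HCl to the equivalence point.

At equivalence: moles acid = moles base. moles HCl = 0.228 × 100/1000 = 0.0228 mol. V_base = moles / 0.335 × 1000 = 68.1 mL.

V_{base} = 68.1 mL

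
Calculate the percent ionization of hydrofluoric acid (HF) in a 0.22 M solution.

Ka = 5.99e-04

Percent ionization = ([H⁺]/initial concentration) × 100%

Using Ka equilibrium: x² + Ka×x - Ka×C = 0. Solving: [H⁺] = 1.1184e-02. Percent = (1.1184e-02/0.22) × 100

Percent ionization = 5.08%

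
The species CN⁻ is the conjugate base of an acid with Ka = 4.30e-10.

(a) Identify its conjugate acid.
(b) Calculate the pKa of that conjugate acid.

(a) The conjugate acid is formed by adding one H⁺ to CN⁻, giving HCN. (b) pKa = -log(Ka) = -log(4.30e-10) = 9.37.

Conjugate acid: HCN; pK_a = 9.37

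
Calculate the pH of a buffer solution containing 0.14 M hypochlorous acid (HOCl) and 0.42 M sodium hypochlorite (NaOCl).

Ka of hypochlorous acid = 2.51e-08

pKa = -log(2.51e-08) = 7.60. pH = pKa + log([A⁻]/[HA]) = 7.60 + log(0.42/0.14)

pH = 8.08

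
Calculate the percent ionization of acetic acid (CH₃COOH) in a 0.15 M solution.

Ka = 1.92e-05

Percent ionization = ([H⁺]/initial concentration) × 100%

Using Ka equilibrium: x² + Ka×x - Ka×C = 0. Solving: [H⁺] = 1.6875e-03. Percent = (1.6875e-03/0.15) × 100

Percent ionization = 1.12%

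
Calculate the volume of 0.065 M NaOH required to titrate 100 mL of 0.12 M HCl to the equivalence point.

At equivalence: moles acid = moles base. moles HCl = 0.12 × 100/1000 = 0.012 mol. V_base = moles / 0.065 × 1000 = 184.6 mL.

V_{base} = 184.6 mL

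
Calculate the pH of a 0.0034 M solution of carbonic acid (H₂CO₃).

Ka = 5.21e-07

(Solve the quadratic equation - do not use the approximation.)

x² + Ka×x - Ka×C = 0. Using quadratic formula: [H⁺] = 4.1828e-05

pH = 4.38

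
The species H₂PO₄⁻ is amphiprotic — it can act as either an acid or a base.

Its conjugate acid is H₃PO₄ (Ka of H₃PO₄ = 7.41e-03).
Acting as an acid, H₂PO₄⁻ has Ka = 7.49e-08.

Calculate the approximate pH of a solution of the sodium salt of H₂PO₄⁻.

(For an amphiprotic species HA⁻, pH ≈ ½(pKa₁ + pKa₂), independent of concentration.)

pKa₁ = -log(7.41e-03) = 2.13; pKa₂ = -log(7.49e-08) = 7.13. For an amphiprotic species, pH ≈ ½(pKa₁ + pKa₂) = ½(2.13 + 7.13) = 4.63.

pH = 4.63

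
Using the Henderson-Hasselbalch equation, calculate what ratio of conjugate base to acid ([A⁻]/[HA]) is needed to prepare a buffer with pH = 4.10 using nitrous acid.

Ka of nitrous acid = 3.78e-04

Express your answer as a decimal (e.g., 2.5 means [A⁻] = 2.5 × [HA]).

pKa = -log(3.78e-04) = 3.4225. pH = pKa + log([A⁻]/[HA]), so log([A⁻]/[HA]) = pH − pKa = 4.10 − 3.4225 = 0.6775. [A⁻]/[HA] = 10^(0.6775) = 4.76

[A⁻]/[HA] = 4.76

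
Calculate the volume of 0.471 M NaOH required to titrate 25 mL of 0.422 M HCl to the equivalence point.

At equivalence: moles acid = moles base. moles HCl = 0.422 × 25/1000 = 0.01055 mol. V_base = moles / 0.471 × 1000 = 22.4 mL.

V_{base} = 22.4 mL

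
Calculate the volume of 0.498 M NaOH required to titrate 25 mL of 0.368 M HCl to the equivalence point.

At equivalence: moles acid = moles base. moles HCl = 0.368 × 25/1000 = 0.0092 mol. V_base = moles / 0.498 × 1000 = 18.5 mL.

V_{base} = 18.5 mL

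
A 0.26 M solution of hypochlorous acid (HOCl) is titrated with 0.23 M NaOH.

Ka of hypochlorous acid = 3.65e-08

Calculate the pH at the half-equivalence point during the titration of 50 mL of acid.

At half-equivalence [HA] = [A⁻], so Henderson-Hasselbalch gives pH = pKa = -log(3.65e-08) = 7.44.

pH = pKa = 7.44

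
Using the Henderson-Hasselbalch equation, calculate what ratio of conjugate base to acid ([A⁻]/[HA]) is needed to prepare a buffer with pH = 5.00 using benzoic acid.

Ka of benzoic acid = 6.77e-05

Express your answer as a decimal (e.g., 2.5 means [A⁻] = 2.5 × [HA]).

pKa = -log(6.77e-05) = 4.1694. pH = pKa + log([A⁻]/[HA]), so log([A⁻]/[HA]) = pH − pKa = 5.00 − 4.1694 = 0.8306. [A⁻]/[HA] = 10^(0.8306) = 6.77

[A⁻]/[HA] = 6.77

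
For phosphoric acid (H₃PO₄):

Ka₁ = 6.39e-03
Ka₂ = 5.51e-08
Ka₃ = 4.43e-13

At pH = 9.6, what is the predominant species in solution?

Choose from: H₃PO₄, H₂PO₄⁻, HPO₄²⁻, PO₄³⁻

pKa₁ = 2.19, pKa₂ = 7.26, pKa₃ = 12.35. For a polyprotic acid the predominant species crosses at each pKa: below pKa_n the protonated form dominates, above it the deprotonated form does. At pH = 9.6, the predominant species is HPO₄²⁻.

HPO₄²⁻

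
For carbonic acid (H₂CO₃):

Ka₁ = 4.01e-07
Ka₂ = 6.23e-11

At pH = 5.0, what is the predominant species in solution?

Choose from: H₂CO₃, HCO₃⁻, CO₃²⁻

pKa₁ = 6.40, pKa₂ = 10.21. For a polyprotic acid the predominant species crosses at each pKa: below pKa_n the protonated form dominates, above it the deprotonated form does. At pH = 5.0, the predominant species is H₂CO₃.

H₂CO₃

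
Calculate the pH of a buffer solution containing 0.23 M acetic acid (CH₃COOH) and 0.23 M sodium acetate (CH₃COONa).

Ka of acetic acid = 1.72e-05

pKa = -log(1.72e-05) = 4.76. pH = pKa + log([A⁻]/[HA]) = 4.76 + log(0.23/0.23)

pH = 4.76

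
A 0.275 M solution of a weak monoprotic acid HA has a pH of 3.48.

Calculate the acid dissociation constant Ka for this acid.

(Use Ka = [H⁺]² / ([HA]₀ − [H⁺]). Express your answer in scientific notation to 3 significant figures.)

[H⁺] = 10^(−pH) = 10^(−3.48) = 3.311e-04 M. For HA ⇌ H⁺ + A⁻, Ka = [H⁺][A⁻]/[HA] = [H⁺]² / ([HA]₀ − [H⁺]) = (3.311e-04)² / (0.275 − 3.311e-04) = 3.99e-07.

K_a = 3.99e-07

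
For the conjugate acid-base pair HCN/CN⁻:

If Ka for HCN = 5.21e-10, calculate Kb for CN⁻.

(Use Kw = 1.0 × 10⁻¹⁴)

For a conjugate pair Ka × Kb = Kw, so Kb = Kw/Ka = 1.0 × 10⁻¹⁴ / 5.21e-10 = 1.92e-05.

K_b = 1.92e-05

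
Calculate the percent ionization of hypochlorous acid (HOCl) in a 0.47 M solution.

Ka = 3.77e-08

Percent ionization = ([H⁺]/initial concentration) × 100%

Using Ka equilibrium: x² + Ka×x - Ka×C = 0. Solving: [H⁺] = 1.3309e-04. Percent = (1.3309e-04/0.47) × 100

Percent ionization = 0.0283%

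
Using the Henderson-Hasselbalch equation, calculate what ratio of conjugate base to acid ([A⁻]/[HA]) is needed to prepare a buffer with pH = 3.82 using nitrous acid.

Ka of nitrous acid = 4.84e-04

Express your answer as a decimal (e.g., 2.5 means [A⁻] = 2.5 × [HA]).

pKa = -log(4.84e-04) = 3.3152. pH = pKa + log([A⁻]/[HA]), so log([A⁻]/[HA]) = pH − pKa = 3.82 − 3.3152 = 0.5048. [A⁻]/[HA] = 10^(0.5048) = 3.20

[A⁻]/[HA] = 3.20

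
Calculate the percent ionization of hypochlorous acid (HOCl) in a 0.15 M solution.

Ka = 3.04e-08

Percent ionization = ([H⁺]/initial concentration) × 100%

Using Ka equilibrium: x² + Ka×x - Ka×C = 0. Solving: [H⁺] = 6.7513e-05. Percent = (6.7513e-05/0.15) × 100

Percent ionization = 0.045%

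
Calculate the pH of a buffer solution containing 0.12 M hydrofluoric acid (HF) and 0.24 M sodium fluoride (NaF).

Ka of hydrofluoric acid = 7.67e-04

pKa = -log(7.67e-04) = 3.12. pH = pKa + log([A⁻]/[HA]) = 3.12 + log(0.24/0.12)

pH = 3.42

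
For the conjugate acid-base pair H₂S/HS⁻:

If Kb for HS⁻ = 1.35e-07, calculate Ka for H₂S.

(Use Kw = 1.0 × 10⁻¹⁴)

For a conjugate pair Ka × Kb = Kw, so Ka = Kw/Kb = 1.0 × 10⁻¹⁴ / 1.35e-07 = 7.41e-08.

K_a = 7.41e-08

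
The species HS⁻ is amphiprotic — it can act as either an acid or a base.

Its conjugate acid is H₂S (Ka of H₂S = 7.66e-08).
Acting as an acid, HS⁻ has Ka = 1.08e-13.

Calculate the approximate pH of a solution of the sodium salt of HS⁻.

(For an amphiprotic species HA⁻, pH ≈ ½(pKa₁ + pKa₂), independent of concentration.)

pKa₁ = -log(7.66e-08) = 7.12; pKa₂ = -log(1.08e-13) = 12.97. For an amphiprotic species, pH ≈ ½(pKa₁ + pKa₂) = ½(7.12 + 12.97) = 10.04.

pH = 10.04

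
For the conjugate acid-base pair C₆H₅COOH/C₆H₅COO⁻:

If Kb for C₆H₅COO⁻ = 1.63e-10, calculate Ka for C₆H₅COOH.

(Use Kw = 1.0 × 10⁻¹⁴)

For a conjugate pair Ka × Kb = Kw, so Ka = Kw/Kb = 1.0 × 10⁻¹⁴ / 1.63e-10 = 6.13e-05.

K_a = 6.13e-05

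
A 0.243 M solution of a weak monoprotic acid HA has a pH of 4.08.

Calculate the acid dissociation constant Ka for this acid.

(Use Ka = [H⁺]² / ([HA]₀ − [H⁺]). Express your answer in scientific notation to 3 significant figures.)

[H⁺] = 10^(−pH) = 10^(−4.08) = 8.318e-05 M. For HA ⇌ H⁺ + A⁻, Ka = [H⁺][A⁻]/[HA] = [H⁺]² / ([HA]₀ − [H⁺]) = (8.318e-05)² / (0.243 − 8.318e-05) = 2.85e-08.

K_a = 2.85e-08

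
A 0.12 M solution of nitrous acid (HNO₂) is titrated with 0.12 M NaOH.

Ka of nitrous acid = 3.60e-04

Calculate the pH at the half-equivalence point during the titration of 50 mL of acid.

At half-equivalence [HA] = [A⁻], so Henderson-Hasselbalch gives pH = pKa = -log(3.60e-04) = 3.44.

pH = pKa = 3.44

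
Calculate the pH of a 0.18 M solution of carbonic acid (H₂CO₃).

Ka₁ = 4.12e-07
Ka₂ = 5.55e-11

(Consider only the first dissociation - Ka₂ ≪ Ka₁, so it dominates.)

First dissociation dominates. From Ka₁ = [H⁺][HA⁻]/[H₂A], x² + Ka₁·x − Ka₁·C = 0 with C = 0.18 M and Ka₁ = 4.12e-07. Solving: [H⁺] = (−Ka₁ + √(Ka₁² + 4·Ka₁·C)) / 2 = 2.7212e-04 M. pH = -log(2.7212e-04) = 3.57.

pH = 3.57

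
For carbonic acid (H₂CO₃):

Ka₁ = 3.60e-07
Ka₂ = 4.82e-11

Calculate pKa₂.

pKa₂ = -log(Ka₂) = -log(4.82e-11) = 10.32.

pK_{a2} = 10.32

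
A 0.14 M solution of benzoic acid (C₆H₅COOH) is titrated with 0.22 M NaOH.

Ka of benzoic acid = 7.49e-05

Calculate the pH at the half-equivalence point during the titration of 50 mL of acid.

At half-equivalence [HA] = [A⁻], so Henderson-Hasselbalch gives pH = pKa = -log(7.49e-05) = 4.13.

pH = pKa = 4.13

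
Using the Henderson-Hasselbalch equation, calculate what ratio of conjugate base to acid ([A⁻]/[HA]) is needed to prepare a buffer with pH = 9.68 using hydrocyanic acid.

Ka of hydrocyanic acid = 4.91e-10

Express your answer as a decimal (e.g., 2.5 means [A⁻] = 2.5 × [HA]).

pKa = -log(4.91e-10) = 9.3089. pH = pKa + log([A⁻]/[HA]), so log([A⁻]/[HA]) = pH − pKa = 9.68 − 9.3089 = 0.3711. [A⁻]/[HA] = 10^(0.3711) = 2.35

[A⁻]/[HA] = 2.35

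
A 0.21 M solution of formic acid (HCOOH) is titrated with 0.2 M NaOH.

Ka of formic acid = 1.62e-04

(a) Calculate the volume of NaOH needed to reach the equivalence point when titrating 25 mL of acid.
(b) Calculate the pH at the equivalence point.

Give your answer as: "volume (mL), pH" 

moles acid = 0.21 × 25/1000 = 0.00525 mol; V_base = moles/0.2 × 1000 = 26.2 mL. At equivalence only the conjugate base is present: [A⁻] = 0.00525/0.051 = 1.0244e-01 M. Kb = Kw/Ka = 6.17e-11; [OH⁻] = √(Kb × [A⁻]) = 2.5146e-06; pOH = 5.60; pH = 14 - pOH = 8.40.

V = 26.2 mL, pH = 8.40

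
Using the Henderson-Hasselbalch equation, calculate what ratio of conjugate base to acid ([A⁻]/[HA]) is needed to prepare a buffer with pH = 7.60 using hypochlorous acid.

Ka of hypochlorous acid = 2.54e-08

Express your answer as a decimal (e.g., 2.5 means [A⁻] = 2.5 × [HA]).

pKa = -log(2.54e-08) = 7.5952. pH = pKa + log([A⁻]/[HA]), so log([A⁻]/[HA]) = pH − pKa = 7.60 − 7.5952 = 0.0048. [A⁻]/[HA] = 10^(0.0048) = 1.01

[A⁻]/[HA] = 1.01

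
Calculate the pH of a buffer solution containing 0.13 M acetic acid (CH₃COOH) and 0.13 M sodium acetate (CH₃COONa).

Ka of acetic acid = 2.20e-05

pKa = -log(2.20e-05) = 4.66. pH = pKa + log([A⁻]/[HA]) = 4.66 + log(0.13/0.13)

pH = 4.66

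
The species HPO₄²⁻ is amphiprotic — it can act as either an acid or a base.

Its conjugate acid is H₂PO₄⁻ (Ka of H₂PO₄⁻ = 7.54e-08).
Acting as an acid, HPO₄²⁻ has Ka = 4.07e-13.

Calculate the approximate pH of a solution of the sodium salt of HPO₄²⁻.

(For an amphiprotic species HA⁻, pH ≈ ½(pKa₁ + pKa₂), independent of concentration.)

pKa₁ = -log(7.54e-08) = 7.12; pKa₂ = -log(4.07e-13) = 12.39. For an amphiprotic species, pH ≈ ½(pKa₁ + pKa₂) = ½(7.12 + 12.39) = 9.76.

pH = 9.76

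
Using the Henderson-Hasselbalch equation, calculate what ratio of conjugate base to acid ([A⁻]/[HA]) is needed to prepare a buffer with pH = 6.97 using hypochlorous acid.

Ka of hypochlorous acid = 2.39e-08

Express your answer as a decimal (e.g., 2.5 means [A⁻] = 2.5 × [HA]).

pKa = -log(2.39e-08) = 7.6216. pH = pKa + log([A⁻]/[HA]), so log([A⁻]/[HA]) = pH − pKa = 6.97 − 7.6216 = -0.6516. [A⁻]/[HA] = 10^(-0.6516) = 0.223

[A⁻]/[HA] = 0.223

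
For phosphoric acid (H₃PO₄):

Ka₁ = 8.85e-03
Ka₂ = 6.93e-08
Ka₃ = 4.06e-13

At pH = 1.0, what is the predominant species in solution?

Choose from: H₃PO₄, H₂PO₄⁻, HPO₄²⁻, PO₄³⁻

pKa₁ = 2.05, pKa₂ = 7.16, pKa₃ = 12.39. For a polyprotic acid the predominant species crosses at each pKa: below pKa_n the protonated form dominates, above it the deprotonated form does. At pH = 1.0, the predominant species is H₃PO₄.

H₃PO₄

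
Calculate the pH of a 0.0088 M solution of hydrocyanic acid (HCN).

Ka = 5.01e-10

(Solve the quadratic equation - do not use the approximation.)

x² + Ka×x - Ka×C = 0. Using quadratic formula: [H⁺] = 2.0995e-06

pH = 5.68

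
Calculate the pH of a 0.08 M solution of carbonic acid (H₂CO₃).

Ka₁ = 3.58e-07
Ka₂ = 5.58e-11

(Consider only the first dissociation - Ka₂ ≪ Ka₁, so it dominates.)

First dissociation dominates. From Ka₁ = [H⁺][HA⁻]/[H₂A], x² + Ka₁·x − Ka₁·C = 0 with C = 0.08 M and Ka₁ = 3.58e-07. Solving: [H⁺] = (−Ka₁ + √(Ka₁² + 4·Ka₁·C)) / 2 = 1.6905e-04 M. pH = -log(1.6905e-04) = 3.77.

pH = 3.77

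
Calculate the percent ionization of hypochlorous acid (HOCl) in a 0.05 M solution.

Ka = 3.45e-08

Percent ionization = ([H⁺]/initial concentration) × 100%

Using Ka equilibrium: x² + Ka×x - Ka×C = 0. Solving: [H⁺] = 4.1516e-05. Percent = (4.1516e-05/0.05) × 100

Percent ionization = 0.083%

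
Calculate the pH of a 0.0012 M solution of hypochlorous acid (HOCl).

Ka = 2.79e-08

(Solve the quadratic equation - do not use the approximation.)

x² + Ka×x - Ka×C = 0. Using quadratic formula: [H⁺] = 5.7723e-06

pH = 5.24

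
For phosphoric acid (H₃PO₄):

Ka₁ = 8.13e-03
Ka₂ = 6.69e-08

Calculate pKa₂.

pKa₂ = -log(Ka₂) = -log(6.69e-08) = 7.17.

pK_{a2} = 7.17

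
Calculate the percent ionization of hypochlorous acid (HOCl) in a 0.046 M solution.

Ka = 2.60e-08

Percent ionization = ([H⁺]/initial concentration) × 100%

Using Ka equilibrium: x² + Ka×x - Ka×C = 0. Solving: [H⁺] = 3.4570e-05. Percent = (3.4570e-05/0.046) × 100

Percent ionization = 0.0752%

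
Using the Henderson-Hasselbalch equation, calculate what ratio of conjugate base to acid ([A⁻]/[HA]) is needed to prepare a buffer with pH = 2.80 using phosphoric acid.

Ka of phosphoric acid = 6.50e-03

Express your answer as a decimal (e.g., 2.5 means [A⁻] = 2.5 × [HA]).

pKa = -log(6.50e-03) = 2.1871. pH = pKa + log([A⁻]/[HA]), so log([A⁻]/[HA]) = pH − pKa = 2.80 − 2.1871 = 0.6129. [A⁻]/[HA] = 10^(0.6129) = 4.10

[A⁻]/[HA] = 4.10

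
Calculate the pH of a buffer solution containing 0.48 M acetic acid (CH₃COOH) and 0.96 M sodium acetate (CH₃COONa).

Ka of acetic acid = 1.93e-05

pKa = -log(1.93e-05) = 4.71. pH = pKa + log([A⁻]/[HA]) = 4.71 + log(0.96/0.48)

pH = 5.02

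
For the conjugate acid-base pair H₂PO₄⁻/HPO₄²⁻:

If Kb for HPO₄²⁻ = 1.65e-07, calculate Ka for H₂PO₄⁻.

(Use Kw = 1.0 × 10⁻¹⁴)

For a conjugate pair Ka × Kb = Kw, so Ka = Kw/Kb = 1.0 × 10⁻¹⁴ / 1.65e-07 = 6.06e-08.

K_a = 6.06e-08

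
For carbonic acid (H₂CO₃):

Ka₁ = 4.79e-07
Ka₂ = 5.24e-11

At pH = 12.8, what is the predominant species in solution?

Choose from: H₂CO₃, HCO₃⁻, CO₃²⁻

pKa₁ = 6.32, pKa₂ = 10.28. For a polyprotic acid the predominant species crosses at each pKa: below pKa_n the protonated form dominates, above it the deprotonated form does. At pH = 12.8, the predominant species is CO₃²⁻.

CO₃²⁻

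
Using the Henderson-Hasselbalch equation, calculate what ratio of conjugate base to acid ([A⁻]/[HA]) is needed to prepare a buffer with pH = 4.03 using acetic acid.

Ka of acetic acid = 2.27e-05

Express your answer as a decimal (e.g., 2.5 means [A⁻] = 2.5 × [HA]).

pKa = -log(2.27e-05) = 4.6440. pH = pKa + log([A⁻]/[HA]), so log([A⁻]/[HA]) = pH − pKa = 4.03 − 4.6440 = -0.6140. [A⁻]/[HA] = 10^(-0.6140) = 0.243

[A⁻]/[HA] = 0.243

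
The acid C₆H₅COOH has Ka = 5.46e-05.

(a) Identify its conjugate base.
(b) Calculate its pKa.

(a) The conjugate base is formed by removing one H⁺ from C₆H₅COOH, giving C₆H₅COO⁻. (b) pKa = -log(Ka) = -log(5.46e-05) = 4.26.

Conjugate base: C₆H₅COO⁻; pK_a = 4.26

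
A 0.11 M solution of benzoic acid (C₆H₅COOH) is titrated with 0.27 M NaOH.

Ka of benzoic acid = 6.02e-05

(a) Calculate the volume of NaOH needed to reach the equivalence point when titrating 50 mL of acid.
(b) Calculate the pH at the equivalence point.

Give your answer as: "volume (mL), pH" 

moles acid = 0.11 × 50/1000 = 0.0055 mol; V_base = moles/0.27 × 1000 = 20.4 mL. At equivalence only the conjugate base is present: [A⁻] = 0.0055/0.070 = 7.8158e-02 M. Kb = Kw/Ka = 1.66e-10; [OH⁻] = √(Kb × [A⁻]) = 3.6032e-06; pOH = 5.44; pH = 14 - pOH = 8.56.

V = 20.4 mL, pH = 8.56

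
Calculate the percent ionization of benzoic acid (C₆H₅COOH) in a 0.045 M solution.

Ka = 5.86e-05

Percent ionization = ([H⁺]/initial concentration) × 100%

Using Ka equilibrium: x² + Ka×x - Ka×C = 0. Solving: [H⁺] = 1.5948e-03. Percent = (1.5948e-03/0.045) × 100

Percent ionization = 3.54%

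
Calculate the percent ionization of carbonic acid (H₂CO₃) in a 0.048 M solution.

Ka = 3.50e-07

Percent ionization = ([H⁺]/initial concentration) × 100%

Using Ka equilibrium: x² + Ka×x - Ka×C = 0. Solving: [H⁺] = 1.2944e-04. Percent = (1.2944e-04/0.048) × 100

Percent ionization = 0.27%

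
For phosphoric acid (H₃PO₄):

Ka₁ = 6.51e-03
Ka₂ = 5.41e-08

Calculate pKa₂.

pKa₂ = -log(Ka₂) = -log(5.41e-08) = 7.27.

pK_{a2} = 7.27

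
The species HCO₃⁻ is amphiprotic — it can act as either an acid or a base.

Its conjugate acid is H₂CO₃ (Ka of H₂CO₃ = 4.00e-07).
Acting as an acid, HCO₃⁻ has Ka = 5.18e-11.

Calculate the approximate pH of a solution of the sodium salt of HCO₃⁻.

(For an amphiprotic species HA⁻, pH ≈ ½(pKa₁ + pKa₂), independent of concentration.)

pKa₁ = -log(4.00e-07) = 6.40; pKa₂ = -log(5.18e-11) = 10.29. For an amphiprotic species, pH ≈ ½(pKa₁ + pKa₂) = ½(6.40 + 10.29) = 8.34.

pH = 8.34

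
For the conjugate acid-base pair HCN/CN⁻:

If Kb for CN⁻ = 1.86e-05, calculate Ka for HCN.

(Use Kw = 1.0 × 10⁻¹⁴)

For a conjugate pair Ka × Kb = Kw, so Ka = Kw/Kb = 1.0 × 10⁻¹⁴ / 1.86e-05 = 5.38e-10.

K_a = 5.38e-10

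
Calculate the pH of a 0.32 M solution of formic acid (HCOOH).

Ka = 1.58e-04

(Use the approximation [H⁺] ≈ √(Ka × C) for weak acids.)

[H⁺] = √(Ka × C) = √(1.58e-04 × 0.32) = 7.1106e-03. pH = -log(7.1106e-03)

pH = 2.15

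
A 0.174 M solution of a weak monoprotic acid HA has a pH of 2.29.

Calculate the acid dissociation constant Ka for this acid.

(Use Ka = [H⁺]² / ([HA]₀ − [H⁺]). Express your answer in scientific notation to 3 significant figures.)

[H⁺] = 10^(−pH) = 10^(−2.29) = 5.129e-03 M. For HA ⇌ H⁺ + A⁻, Ka = [H⁺][A⁻]/[HA] = [H⁺]² / ([HA]₀ − [H⁺]) = (5.129e-03)² / (0.174 − 5.129e-03) = 1.56e-04.

K_a = 1.56e-04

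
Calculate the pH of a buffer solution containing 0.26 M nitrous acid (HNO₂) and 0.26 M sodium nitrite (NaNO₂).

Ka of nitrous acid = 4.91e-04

pKa = -log(4.91e-04) = 3.31. pH = pKa + log([A⁻]/[HA]) = 3.31 + log(0.26/0.26)

pH = 3.31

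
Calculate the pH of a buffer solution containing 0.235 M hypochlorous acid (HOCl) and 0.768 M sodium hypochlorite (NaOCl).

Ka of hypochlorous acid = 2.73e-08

pKa = -log(2.73e-08) = 7.56. pH = pKa + log([A⁻]/[HA]) = 7.56 + log(0.768/0.235)

pH = 8.08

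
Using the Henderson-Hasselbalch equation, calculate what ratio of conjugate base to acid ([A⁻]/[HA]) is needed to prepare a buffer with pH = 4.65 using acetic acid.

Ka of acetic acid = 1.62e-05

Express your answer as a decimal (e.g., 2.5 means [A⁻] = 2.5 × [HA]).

pKa = -log(1.62e-05) = 4.7905. pH = pKa + log([A⁻]/[HA]), so log([A⁻]/[HA]) = pH − pKa = 4.65 − 4.7905 = -0.1405. [A⁻]/[HA] = 10^(-0.1405) = 0.724

[A⁻]/[HA] = 0.724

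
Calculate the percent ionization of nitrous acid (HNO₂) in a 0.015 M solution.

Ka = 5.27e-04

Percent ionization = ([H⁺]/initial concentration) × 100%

Using Ka equilibrium: x² + Ka×x - Ka×C = 0. Solving: [H⁺] = 2.5604e-03. Percent = (2.5604e-03/0.015) × 100

Percent ionization = 17.1%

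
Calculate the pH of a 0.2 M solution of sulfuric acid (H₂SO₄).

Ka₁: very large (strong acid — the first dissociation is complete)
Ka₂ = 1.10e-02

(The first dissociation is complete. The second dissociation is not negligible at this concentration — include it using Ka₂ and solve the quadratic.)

First dissociation is complete: [H⁺]₀ = [HSO₄⁻]₀ = C = 0.2 M. Second dissociation HSO₄⁻ ⇌ H⁺ + SO₄²⁻: let x = [SO₄²⁻]. Ka₂ = (C + x)·x / (C − x) = 1.10e-02 → x² + (C + Ka₂)·x − Ka₂·C = 0 → x² + 0.21100·x − 2.200e-03 = 0. x = (−0.21100 + √(0.21100² + 4 × 2.200e-03)) / 2 = 9.9567e-03 M. [H⁺] = C + x = 0.2 + 9.9567e-03 = 2.0996e-01 M. pH = -log(2.0996e-01) = 0.68.

pH = 0.68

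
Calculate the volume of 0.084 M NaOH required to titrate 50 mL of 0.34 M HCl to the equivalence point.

At equivalence: moles acid = moles base. moles HCl = 0.34 × 50/1000 = 0.017 mol. V_base = moles / 0.084 × 1000 = 202.4 mL.

V_{base} = 202.4 mL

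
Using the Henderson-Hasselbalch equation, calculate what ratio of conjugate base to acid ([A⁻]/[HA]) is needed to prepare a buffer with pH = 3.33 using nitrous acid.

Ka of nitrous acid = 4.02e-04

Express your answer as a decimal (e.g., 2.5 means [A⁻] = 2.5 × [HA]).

pKa = -log(4.02e-04) = 3.3958. pH = pKa + log([A⁻]/[HA]), so log([A⁻]/[HA]) = pH − pKa = 3.33 − 3.3958 = -0.0658. [A⁻]/[HA] = 10^(-0.0658) = 0.859

[A⁻]/[HA] = 0.859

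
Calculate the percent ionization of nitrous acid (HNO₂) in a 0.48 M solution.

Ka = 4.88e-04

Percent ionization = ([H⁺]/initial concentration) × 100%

Using Ka equilibrium: x² + Ka×x - Ka×C = 0. Solving: [H⁺] = 1.5063e-02. Percent = (1.5063e-02/0.48) × 100

Percent ionization = 3.14%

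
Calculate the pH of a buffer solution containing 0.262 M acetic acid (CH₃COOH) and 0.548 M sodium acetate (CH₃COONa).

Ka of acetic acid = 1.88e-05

pKa = -log(1.88e-05) = 4.73. pH = pKa + log([A⁻]/[HA]) = 4.73 + log(0.548/0.262)

pH = 5.05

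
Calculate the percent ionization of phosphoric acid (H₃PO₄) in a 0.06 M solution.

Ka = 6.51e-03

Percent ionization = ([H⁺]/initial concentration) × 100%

Using Ka equilibrium: x² + Ka×x - Ka×C = 0. Solving: [H⁺] = 1.6775e-02. Percent = (1.6775e-02/0.06) × 100

Percent ionization = 28%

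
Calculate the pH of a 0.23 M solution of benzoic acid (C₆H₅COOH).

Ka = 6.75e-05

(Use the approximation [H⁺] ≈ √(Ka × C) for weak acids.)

[H⁺] = √(Ka × C) = √(6.75e-05 × 0.23) = 3.9402e-03. pH = -log(3.9402e-03)

pH = 2.40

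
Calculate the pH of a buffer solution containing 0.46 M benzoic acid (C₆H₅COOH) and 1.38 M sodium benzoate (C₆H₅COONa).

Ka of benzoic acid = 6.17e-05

pKa = -log(6.17e-05) = 4.21. pH = pKa + log([A⁻]/[HA]) = 4.21 + log(1.38/0.46)

pH = 4.69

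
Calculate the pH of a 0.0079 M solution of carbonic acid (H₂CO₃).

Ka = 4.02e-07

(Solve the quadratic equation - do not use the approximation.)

x² + Ka×x - Ka×C = 0. Using quadratic formula: [H⁺] = 5.6154e-05

pH = 4.25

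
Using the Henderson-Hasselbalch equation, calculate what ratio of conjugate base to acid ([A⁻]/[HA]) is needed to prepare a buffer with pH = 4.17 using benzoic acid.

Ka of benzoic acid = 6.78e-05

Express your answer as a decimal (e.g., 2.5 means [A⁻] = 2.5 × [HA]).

pKa = -log(6.78e-05) = 4.1688. pH = pKa + log([A⁻]/[HA]), so log([A⁻]/[HA]) = pH − pKa = 4.17 − 4.1688 = 0.0012. [A⁻]/[HA] = 10^(0.0012) = 1.00

[A⁻]/[HA] = 1.00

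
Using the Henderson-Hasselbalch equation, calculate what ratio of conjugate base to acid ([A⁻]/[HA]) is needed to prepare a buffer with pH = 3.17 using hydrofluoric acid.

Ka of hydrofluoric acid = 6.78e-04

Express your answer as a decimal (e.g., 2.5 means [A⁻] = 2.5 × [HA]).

pKa = -log(6.78e-04) = 3.1688. pH = pKa + log([A⁻]/[HA]), so log([A⁻]/[HA]) = pH − pKa = 3.17 − 3.1688 = 0.0012. [A⁻]/[HA] = 10^(0.0012) = 1.00

[A⁻]/[HA] = 1.00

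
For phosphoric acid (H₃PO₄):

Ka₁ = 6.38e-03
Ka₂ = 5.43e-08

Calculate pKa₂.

pKa₂ = -log(Ka₂) = -log(5.43e-08) = 7.27.

pK_{a2} = 7.27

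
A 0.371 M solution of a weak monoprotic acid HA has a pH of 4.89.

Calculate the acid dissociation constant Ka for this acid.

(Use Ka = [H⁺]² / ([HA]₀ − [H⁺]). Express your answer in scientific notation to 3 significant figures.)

[H⁺] = 10^(−pH) = 10^(−4.89) = 1.288e-05 M. For HA ⇌ H⁺ + A⁻, Ka = [H⁺][A⁻]/[HA] = [H⁺]² / ([HA]₀ − [H⁺]) = (1.288e-05)² / (0.371 − 1.288e-05) = 4.47e-10.

K_a = 4.47e-10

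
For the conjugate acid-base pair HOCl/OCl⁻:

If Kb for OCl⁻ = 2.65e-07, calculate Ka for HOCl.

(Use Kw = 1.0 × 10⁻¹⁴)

For a conjugate pair Ka × Kb = Kw, so Ka = Kw/Kb = 1.0 × 10⁻¹⁴ / 2.65e-07 = 3.77e-08.

K_a = 3.77e-08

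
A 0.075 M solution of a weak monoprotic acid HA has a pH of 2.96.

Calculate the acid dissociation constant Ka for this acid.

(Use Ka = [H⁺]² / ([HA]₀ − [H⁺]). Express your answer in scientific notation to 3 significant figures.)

[H⁺] = 10^(−pH) = 10^(−2.96) = 1.096e-03 M. For HA ⇌ H⁺ + A⁻, Ka = [H⁺][A⁻]/[HA] = [H⁺]² / ([HA]₀ − [H⁺]) = (1.096e-03)² / (0.075 − 1.096e-03) = 1.63e-05.

K_a = 1.63e-05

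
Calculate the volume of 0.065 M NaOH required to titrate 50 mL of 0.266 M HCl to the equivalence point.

At equivalence: moles acid = moles base. moles HCl = 0.266 × 50/1000 = 0.0133 mol. V_base = moles / 0.065 × 1000 = 204.6 mL.

V_{base} = 204.6 mL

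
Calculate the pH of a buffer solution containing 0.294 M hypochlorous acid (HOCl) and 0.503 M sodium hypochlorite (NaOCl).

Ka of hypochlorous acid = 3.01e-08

pKa = -log(3.01e-08) = 7.52. pH = pKa + log([A⁻]/[HA]) = 7.52 + log(0.503/0.294)

pH = 7.75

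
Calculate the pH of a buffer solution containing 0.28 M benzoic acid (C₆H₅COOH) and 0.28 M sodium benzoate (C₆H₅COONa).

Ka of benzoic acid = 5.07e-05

pKa = -log(5.07e-05) = 4.29. pH = pKa + log([A⁻]/[HA]) = 4.29 + log(0.28/0.28)

pH = 4.29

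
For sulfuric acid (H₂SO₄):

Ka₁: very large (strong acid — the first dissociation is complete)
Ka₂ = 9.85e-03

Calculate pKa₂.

pKa₂ = -log(Ka₂) = -log(9.85e-03) = 2.01.

pK_{a2} = 2.01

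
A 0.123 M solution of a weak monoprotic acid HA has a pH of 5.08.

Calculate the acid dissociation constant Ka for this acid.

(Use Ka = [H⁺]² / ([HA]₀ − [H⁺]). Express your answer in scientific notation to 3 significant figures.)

[H⁺] = 10^(−pH) = 10^(−5.08) = 8.318e-06 M. For HA ⇌ H⁺ + A⁻, Ka = [H⁺][A⁻]/[HA] = [H⁺]² / ([HA]₀ − [H⁺]) = (8.318e-06)² / (0.123 − 8.318e-06) = 5.63e-10.

K_a = 5.63e-10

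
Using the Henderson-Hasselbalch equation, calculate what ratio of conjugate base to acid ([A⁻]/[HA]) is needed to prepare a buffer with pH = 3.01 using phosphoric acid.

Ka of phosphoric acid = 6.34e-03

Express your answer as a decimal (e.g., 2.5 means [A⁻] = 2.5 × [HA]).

pKa = -log(6.34e-03) = 2.1979. pH = pKa + log([A⁻]/[HA]), so log([A⁻]/[HA]) = pH − pKa = 3.01 − 2.1979 = 0.8121. [A⁻]/[HA] = 10^(0.8121) = 6.49

[A⁻]/[HA] = 6.49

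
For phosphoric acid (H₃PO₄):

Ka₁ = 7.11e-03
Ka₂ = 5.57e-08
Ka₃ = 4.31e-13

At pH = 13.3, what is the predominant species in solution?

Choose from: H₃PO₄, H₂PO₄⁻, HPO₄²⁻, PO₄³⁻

pKa₁ = 2.15, pKa₂ = 7.25, pKa₃ = 12.37. For a polyprotic acid the predominant species crosses at each pKa: below pKa_n the protonated form dominates, above it the deprotonated form does. At pH = 13.3, the predominant species is PO₄³⁻.

PO₄³⁻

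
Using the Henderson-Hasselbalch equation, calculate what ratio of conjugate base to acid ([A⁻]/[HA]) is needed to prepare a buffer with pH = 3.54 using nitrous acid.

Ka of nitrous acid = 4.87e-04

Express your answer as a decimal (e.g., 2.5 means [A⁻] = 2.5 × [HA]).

pKa = -log(4.87e-04) = 3.3125. pH = pKa + log([A⁻]/[HA]), so log([A⁻]/[HA]) = pH − pKa = 3.54 − 3.3125 = 0.2275. [A⁻]/[HA] = 10^(0.2275) = 1.69

[A⁻]/[HA] = 1.69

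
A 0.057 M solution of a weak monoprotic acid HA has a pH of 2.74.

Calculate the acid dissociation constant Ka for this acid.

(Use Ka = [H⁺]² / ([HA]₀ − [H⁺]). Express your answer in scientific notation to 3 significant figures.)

[H⁺] = 10^(−pH) = 10^(−2.74) = 1.820e-03 M. For HA ⇌ H⁺ + A⁻, Ka = [H⁺][A⁻]/[HA] = [H⁺]² / ([HA]₀ − [H⁺]) = (1.820e-03)² / (0.057 − 1.820e-03) = 6.00e-05.

K_a = 6.00e-05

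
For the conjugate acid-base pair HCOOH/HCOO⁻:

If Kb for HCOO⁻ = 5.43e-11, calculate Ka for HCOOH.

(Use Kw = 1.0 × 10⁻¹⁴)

For a conjugate pair Ka × Kb = Kw, so Ka = Kw/Kb = 1.0 × 10⁻¹⁴ / 5.43e-11 = 1.84e-04.

K_a = 1.84e-04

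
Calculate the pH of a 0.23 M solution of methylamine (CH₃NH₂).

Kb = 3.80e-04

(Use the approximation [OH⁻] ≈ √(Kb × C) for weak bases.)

[OH⁻] = √(Kb × C) = √(3.80e-04 × 0.23) = 9.3488e-03. pOH = 2.03, pH = 14 - pOH

pH = 11.97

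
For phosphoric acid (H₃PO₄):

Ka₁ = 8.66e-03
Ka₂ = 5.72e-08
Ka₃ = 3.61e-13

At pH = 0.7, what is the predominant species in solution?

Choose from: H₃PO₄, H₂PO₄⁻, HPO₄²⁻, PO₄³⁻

pKa₁ = 2.06, pKa₂ = 7.24, pKa₃ = 12.44. For a polyprotic acid the predominant species crosses at each pKa: below pKa_n the protonated form dominates, above it the deprotonated form does. At pH = 0.7, the predominant species is H₃PO₄.

H₃PO₄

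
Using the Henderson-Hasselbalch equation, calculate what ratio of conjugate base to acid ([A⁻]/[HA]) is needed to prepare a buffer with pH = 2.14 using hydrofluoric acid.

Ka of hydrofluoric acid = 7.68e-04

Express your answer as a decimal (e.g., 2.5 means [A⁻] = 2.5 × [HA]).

pKa = -log(7.68e-04) = 3.1146. pH = pKa + log([A⁻]/[HA]), so log([A⁻]/[HA]) = pH − pKa = 2.14 − 3.1146 = -0.9746. [A⁻]/[HA] = 10^(-0.9746) = 0.106

[A⁻]/[HA] = 0.106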